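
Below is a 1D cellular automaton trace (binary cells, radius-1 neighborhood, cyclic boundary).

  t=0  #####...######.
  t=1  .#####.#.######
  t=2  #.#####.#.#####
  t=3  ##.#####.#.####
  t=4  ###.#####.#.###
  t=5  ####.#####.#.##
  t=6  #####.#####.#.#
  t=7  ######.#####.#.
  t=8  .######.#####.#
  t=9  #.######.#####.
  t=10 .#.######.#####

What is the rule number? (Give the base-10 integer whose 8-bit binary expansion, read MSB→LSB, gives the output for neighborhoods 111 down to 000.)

242

  ### -> #   bit 7 = 1  t=0,i=1
  ##. -> #   bit 6 = 1  t=0,i=4
  #.# -> #   bit 5 = 1  t=0,i=14
  #.. -> #   bit 4 = 1  t=0,i=5
  .## -> .   bit 3 = 0  t=0,i=0
  .#. -> .   bit 2 = 0  t=1,i=7
  ..# -> #   bit 1 = 1  t=0,i=7
  ... -> .   bit 0 = 0  t=0,i=6
  bits 11110010 = 242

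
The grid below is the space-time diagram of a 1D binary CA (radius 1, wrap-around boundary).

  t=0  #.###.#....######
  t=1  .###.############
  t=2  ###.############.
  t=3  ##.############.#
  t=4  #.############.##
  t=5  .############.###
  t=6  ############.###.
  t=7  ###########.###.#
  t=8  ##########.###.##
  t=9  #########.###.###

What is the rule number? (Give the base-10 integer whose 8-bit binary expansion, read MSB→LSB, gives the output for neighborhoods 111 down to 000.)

  ###|#  b7=1 t=0,i=3
  ##.|.  b6=0 t=0,i=0
  #.#|#  b5=1 t=0,i=1
  #..|#  b4=1 t=0,i=7
  .##|#  b3=1 t=0,i=2
  .#.|#  b2=1 t=0,i=6
  ..#|#  b1=1 t=0,i=10
  ...|#  b0=1 t=0,i=8
  bits 10111111 = 191

191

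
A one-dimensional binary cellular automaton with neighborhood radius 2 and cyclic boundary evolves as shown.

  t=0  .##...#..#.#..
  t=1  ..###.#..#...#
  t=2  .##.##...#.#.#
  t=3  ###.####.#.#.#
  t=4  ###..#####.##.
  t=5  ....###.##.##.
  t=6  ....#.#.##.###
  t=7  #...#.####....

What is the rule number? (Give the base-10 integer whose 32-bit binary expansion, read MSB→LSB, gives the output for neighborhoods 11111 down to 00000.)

1701492912

  ##### -> .   bit 31 = 0  t=4,i=7
  ####. -> #   bit 30 = 1  t=3,i=1
  ###.# -> #   bit 29 = 1  t=1,i=4
  ###.. -> .   bit 28 = 0  t=4,i=2
  ##.## -> .   bit 27 = 0  t=2,i=3
  ##.#. -> #   bit 26 = 1  t=1,i=5
  ##..# -> .   bit 25 = 0  t=4,i=3
  ##... -> #   bit 24 = 1  t=0,i=3
  #.### -> .   bit 23 = 0  t=3,i=4
  #.##. -> #   bit 22 = 1  t=2,i=1
  #.#.# -> #   bit 21 = 1  t=2,i=11
  #.#.. -> .   bit 20 = 0  t=0,i=11
  #..## -> #   bit 19 = 1  t=1,i=1
  #..#. -> .   bit 18 = 0  t=0,i=8
  #...# -> #   bit 17 = 1  t=0,i=4
  #.... -> .   bit 16 = 0  t=5,i=0
  .#### -> #   bit 15 = 1  t=3,i=0
  .###. -> .   bit 14 = 0  t=1,i=3
  .##.# -> #   bit 13 = 1  t=2,i=2
  .##.. -> #   bit 12 = 1  t=0,i=2
  .#.## -> #   bit 11 = 1  t=2,i=0
  .#.#. -> .   bit 10 = 0  t=0,i=10
  .#..# -> .   bit 9 = 0  t=0,i=7
  .#... -> .   bit 8 = 0  t=0,i=12
  ..### -> #   bit 7 = 1  t=1,i=2
  ..##. -> .   bit 6 = 0  t=0,i=1
  ..#.# -> #   bit 5 = 1  t=0,i=9
  ..#.. -> #   bit 4 = 1  t=0,i=6
  ...## -> .   bit 3 = 0  t=0,i=0
  ...#. -> .   bit 2 = 0  t=0,i=5
  ....# -> .   bit 1 = 0  t=5,i=2
  ..... -> .   bit 0 = 0  t=5,i=1
  bits 01100101011010101011100010110000 = 1701492912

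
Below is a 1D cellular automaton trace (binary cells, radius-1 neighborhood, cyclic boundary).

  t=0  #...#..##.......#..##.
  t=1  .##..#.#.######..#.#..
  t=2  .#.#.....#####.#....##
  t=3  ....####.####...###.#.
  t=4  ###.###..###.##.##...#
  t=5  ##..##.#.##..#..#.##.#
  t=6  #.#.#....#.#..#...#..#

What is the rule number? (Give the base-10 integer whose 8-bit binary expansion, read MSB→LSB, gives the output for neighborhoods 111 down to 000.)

  [7] ### => #  t=1,i=10
  [6] ##. => .  t=0,i=8
  [5] #.# => .  t=0,i=21
  [4] #.. => #  t=0,i=1
  [3] .## => #  t=0,i=7
  [2] .#. => .  t=0,i=0
  [1] ..# => .  t=0,i=3
  [0] ... => #  t=0,i=2
  bits 10011001 = 153

153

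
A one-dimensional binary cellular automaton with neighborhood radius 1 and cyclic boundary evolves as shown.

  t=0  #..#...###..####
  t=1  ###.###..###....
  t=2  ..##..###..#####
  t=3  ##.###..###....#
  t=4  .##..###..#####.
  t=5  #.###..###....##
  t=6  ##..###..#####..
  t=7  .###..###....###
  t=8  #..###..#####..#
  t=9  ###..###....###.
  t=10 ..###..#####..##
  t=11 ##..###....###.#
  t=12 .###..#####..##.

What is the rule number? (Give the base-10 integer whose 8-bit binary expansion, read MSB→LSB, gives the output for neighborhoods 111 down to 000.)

  ###|.  b7=0 t=0,i=8
  ##.|#  b6=1 t=0,i=0
  #.#|#  b5=1 t=1,i=3
  #..|#  b4=1 t=0,i=1
  .##|.  b3=0 t=0,i=7
  .#.|.  b2=0 t=0,i=3
  ..#|#  b1=1 t=0,i=2
  ...|#  b0=1 t=0,i=5
  bits 01110011 = 115

115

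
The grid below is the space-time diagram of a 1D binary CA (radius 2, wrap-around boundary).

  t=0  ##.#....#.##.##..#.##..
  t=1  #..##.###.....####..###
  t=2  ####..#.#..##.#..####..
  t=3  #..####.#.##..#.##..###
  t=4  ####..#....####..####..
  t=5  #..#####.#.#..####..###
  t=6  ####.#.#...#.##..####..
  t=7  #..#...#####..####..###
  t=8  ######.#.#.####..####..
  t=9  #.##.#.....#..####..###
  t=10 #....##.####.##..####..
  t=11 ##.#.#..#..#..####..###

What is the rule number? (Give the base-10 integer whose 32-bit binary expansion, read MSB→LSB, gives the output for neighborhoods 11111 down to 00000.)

  nb #####: next=#  (t=5,i=5, bit31=1)
  nb ####.: next=.  (t=1,i=16, bit30=0)
  nb ###.#: next=#  (t=3,i=6, bit29=1)
  nb ###..: next=#  (t=1,i=0, bit28=1)
  nb ##.##: next=.  (t=0,i=12, bit27=0)
  nb ##.#.: next=.  (t=0,i=2, bit26=0)
  nb ##..#: next=#  (t=0,i=15, bit25=1)
  nb ##...: next=.  (t=1,i=9, bit24=0)
  nb #.###: next=#  (t=1,i=6, bit23=1)
  nb #.##.: next=.  (t=0,i=10, bit22=0)
  nb #.#.#: next=.  (t=3,i=8, bit21=0)
  nb #.#..: next=#  (t=0,i=3, bit20=1)
  nb #..##: next=#  (t=0,i=22, bit19=1)
  nb #..#.: next=#  (t=0,i=16, bit18=1)
  nb #...#: next=#  (t=6,i=9, bit17=1)
  nb #....: next=.  (t=0,i=5, bit16=0)
  nb .####: next=.  (t=1,i=15, bit15=0)
  nb .###.: next=.  (t=1,i=7, bit14=0)
  nb .##.#: next=.  (t=0,i=1, bit13=0)
  nb .##..: next=#  (t=0,i=14, bit12=1)
  nb .#.##: next=.  (t=0,i=9, bit11=0)
  nb .#.#.: next=.  (t=2,i=7, bit10=0)
  nb .#..#: next=.  (t=2,i=9, bit9=0)
  nb .#...: next=#  (t=0,i=4, bit8=1)
  nb ..###: next=#  (t=1,i=14, bit7=1)
  nb ..##.: next=#  (t=0,i=0, bit6=1)
  nb ..#.#: next=#  (t=0,i=8, bit5=1)
  nb ..#..: next=#  (t=4,i=6, bit4=1)
  nb ...##: next=.  (t=1,i=13, bit3=0)
  nb ...#.: next=#  (t=0,i=7, bit2=1)
  nb ....#: next=#  (t=0,i=6, bit1=1)
  nb .....: next=#  (t=1,i=11, bit0=1)
  bits 10110010100111100001000111110111 = 2996703735

2996703735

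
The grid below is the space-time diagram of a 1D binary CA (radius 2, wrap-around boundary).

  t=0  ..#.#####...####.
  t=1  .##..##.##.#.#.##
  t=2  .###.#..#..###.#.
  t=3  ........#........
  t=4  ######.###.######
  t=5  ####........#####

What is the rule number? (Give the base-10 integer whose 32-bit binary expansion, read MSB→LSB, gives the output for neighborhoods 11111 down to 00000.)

2472580477

  ##### -> #   bit 31 = 1  t=0,i=6
  ####. -> .   bit 30 = 0  t=0,i=7
  ###.# -> .   bit 29 = 0  t=2,i=3
  ###.. -> #   bit 28 = 1  t=0,i=8
  ##.## -> .   bit 27 = 0  t=1,i=0
  ##.#. -> .   bit 26 = 0  t=1,i=10
  ##..# -> #   bit 25 = 1  t=1,i=3
  ##... -> #   bit 24 = 1  t=0,i=9
  #.### -> .   bit 23 = 0  t=0,i=4
  #.##. -> #   bit 22 = 1  t=1,i=1
  #.#.# -> #   bit 21 = 1  t=1,i=11
  #.#.. -> .   bit 20 = 0  t=2,i=5
  #..## -> .   bit 19 = 0  t=1,i=4
  #..#. -> .   bit 18 = 0  t=2,i=7
  #...# -> .   bit 17 = 0  t=0,i=0
  #.... -> .   bit 16 = 0  t=3,i=10
  .#### -> #   bit 15 = 1  t=0,i=5
  .###. -> .   bit 14 = 0  t=2,i=2
  .##.# -> .   bit 13 = 0  t=1,i=6
  .##.. -> #   bit 12 = 1  t=1,i=2
  .#.## -> .   bit 11 = 0  t=0,i=3
  .#.#. -> #   bit 10 = 1  t=1,i=12
  .#..# -> .   bit 9 = 0  t=2,i=6
  .#... -> #   bit 8 = 1  t=3,i=9
  ..### -> .   bit 7 = 0  t=0,i=12
  ..##. -> #   bit 6 = 1  t=1,i=5
  ..#.# -> #   bit 5 = 1  t=0,i=2
  ..#.. -> #   bit 4 = 1  t=2,i=8
  ...## -> #   bit 3 = 1  t=0,i=11
  ...#. -> #   bit 2 = 1  t=0,i=1
  ....# -> .   bit 1 = 0  t=3,i=6
  ..... -> #   bit 0 = 1  t=3,i=0
  bits 10010011011000001001010101111101 = 2472580477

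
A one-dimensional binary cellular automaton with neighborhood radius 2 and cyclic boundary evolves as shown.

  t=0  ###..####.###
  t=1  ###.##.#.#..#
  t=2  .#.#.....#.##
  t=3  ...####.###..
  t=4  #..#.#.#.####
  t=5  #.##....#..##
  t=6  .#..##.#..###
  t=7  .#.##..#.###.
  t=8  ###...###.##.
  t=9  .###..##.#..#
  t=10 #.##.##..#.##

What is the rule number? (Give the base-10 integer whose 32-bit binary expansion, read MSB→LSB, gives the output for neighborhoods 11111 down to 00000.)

  [31] ##### => #  t=0,i=0
  [30] ####. => #  t=0,i=1
  [29] ###.# => .  t=0,i=8
  [28] ###.. => #  t=0,i=2
  [27] ##.## => #  t=0,i=9
  [26] ##.#. => .  t=1,i=6
  [25] ##..# => .  t=0,i=3
  [24] ##... => #  t=3,i=11
  [23] #.### => .  t=0,i=10
  [22] #.##. => .  t=1,i=4
  [21] #.#.# => .  t=1,i=7
  [20] #.#.. => #  t=1,i=9
  [19] #..## => #  t=0,i=4
  [18] #..#. => #  t=4,i=2
  [17] #...# => .  t=8,i=4
  [16] #.... => #  t=2,i=5
  [15] .#### => .  t=0,i=6
  [14] .###. => #  t=3,i=9
  [13] .##.# => .  t=1,i=5
  [12] .##.. => .  t=5,i=3
  [11] .#.## => #  t=2,i=10
  [10] .#.#. => .  t=1,i=8
  [9] .#..# => .  t=1,i=10
  [8] .#... => #  t=2,i=4
  [7] ..### => #  t=0,i=5
  [6] ..##. => #  t=6,i=4
  [5] ..#.# => #  t=2,i=9
  [4] ..#.. => .  t=5,i=8
  [3] ...## => .  t=3,i=2
  [2] ...#. => #  t=2,i=8
  [1] ....# => .  t=2,i=7
  [0] ..... => #  t=2,i=6
  bits 11011001000111010100100111100101 = 3642575333

3642575333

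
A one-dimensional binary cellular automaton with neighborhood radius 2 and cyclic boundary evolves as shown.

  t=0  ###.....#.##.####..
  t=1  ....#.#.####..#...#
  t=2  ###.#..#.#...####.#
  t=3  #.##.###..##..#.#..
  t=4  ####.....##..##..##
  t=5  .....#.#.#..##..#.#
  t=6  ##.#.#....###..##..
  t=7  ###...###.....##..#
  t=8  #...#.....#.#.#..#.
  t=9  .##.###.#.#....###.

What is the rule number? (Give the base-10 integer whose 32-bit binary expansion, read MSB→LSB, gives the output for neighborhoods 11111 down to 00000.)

  ##### -> .   bit 31 = 0  t=4,i=0
  ####. -> .   bit 30 = 0  t=0,i=15
  ###.# -> #   bit 29 = 1  t=2,i=2
  ###.. -> .   bit 28 = 0  t=0,i=2
  ##.## -> .   bit 27 = 0  t=0,i=12
  ##.#. -> #   bit 26 = 1  t=2,i=3
  ##..# -> .   bit 25 = 0  t=0,i=17
  ##... -> .   bit 24 = 0  t=0,i=3
  #.### -> .   bit 23 = 0  t=0,i=13
  #.##. -> #   bit 22 = 1  t=0,i=10
  #.#.# -> .   bit 21 = 0  t=1,i=6
  #.#.. -> .   bit 20 = 0  t=2,i=4
  #..## -> #   bit 19 = 1  t=0,i=18
  #..#. -> #   bit 18 = 1  t=1,i=13
  #...# -> #   bit 17 = 1  t=1,i=16
  #.... -> #   bit 16 = 1  t=0,i=4
  .#### -> #   bit 15 = 1  t=0,i=14
  .###. -> .   bit 14 = 0  t=0,i=1
  .##.# -> #   bit 13 = 1  t=0,i=11
  .##.. -> .   bit 12 = 0  t=3,i=11
  .#.## -> #   bit 11 = 1  t=0,i=9
  .#.#. -> .   bit 10 = 0  t=1,i=5
  .#..# -> #   bit 9 = 1  t=2,i=5
  .#... -> #   bit 8 = 1  t=1,i=0
  ..### -> .   bit 7 = 0  t=0,i=0
  ..##. -> #   bit 6 = 1  t=3,i=10
  ..#.# -> #   bit 5 = 1  t=0,i=8
  ..#.. -> #   bit 4 = 1  t=1,i=14
  ...## -> .   bit 3 = 0  t=2,i=12
  ...#. -> .   bit 2 = 0  t=0,i=7
  ....# -> #   bit 1 = 1  t=0,i=6
  ..... -> .   bit 0 = 0  t=0,i=5
  bits 00100100010011111010101101110010 = 609201010

609201010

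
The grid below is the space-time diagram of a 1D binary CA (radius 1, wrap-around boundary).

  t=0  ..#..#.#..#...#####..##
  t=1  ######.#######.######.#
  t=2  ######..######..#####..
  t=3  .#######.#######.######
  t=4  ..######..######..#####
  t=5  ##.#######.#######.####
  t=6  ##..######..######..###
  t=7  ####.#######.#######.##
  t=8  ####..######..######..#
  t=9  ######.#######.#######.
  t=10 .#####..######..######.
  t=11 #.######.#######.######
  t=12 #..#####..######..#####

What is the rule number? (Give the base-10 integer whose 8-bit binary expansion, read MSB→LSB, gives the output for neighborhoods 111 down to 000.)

  ### -> #   bit 7 = 1  t=0,i=15
  ##. -> #   bit 6 = 1  t=0,i=18
  #.# -> .   bit 5 = 0  t=0,i=6
  #.. -> #   bit 4 = 1  t=0,i=0
  .## -> .   bit 3 = 0  t=0,i=14
  .#. -> #   bit 2 = 1  t=0,i=2
  ..# -> #   bit 1 = 1  t=0,i=1
  ... -> #   bit 0 = 1  t=0,i=12
  bits 11010111 = 215

215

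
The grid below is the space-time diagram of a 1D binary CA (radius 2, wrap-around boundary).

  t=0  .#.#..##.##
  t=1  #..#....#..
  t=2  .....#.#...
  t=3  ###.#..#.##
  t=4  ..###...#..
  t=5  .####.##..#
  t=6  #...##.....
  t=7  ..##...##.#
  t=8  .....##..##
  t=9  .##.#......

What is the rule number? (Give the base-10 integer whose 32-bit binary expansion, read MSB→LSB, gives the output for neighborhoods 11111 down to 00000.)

1007896717

  #####|.  b31=0 t=3,i=0
  ####.|.  b30=0 t=3,i=1
  ###.#|#  b29=1 t=3,i=2
  ###..|#  b28=1 t=4,i=4
  ##.##|#  b27=1 t=0,i=8
  ##.#.|#  b26=1 t=0,i=0
  ##..#|.  b25=0 t=5,i=8
  ##...|.  b24=0 t=4,i=5
  #.###|.  b23=0 t=3,i=9
  #.##.|.  b22=0 t=0,i=9
  #.#.#|.  b21=0 t=0,i=1
  #.#..|#  b20=1 t=0,i=3
  #..##|.  b19=0 t=0,i=5
  #..#.|.  b18=0 t=1,i=2
  #...#|#  b17=1 t=4,i=6
  #....|#  b16=1 t=1,i=5
  .####|.  b15=0 t=3,i=10
  .###.|#  b14=1 t=4,i=3
  .##.#|.  b13=0 t=0,i=7
  .##..|.  b12=0 t=5,i=7
  .#.##|#  b11=1 t=3,i=8
  .#.#.|.  b10=0 t=0,i=2
  .#..#|.  b9=0 t=0,i=4
  .#...|.  b8=0 t=1,i=4
  ..###|#  b7=1 t=4,i=2
  ..##.|.  b6=0 t=0,i=6
  ..#.#|.  b5=0 t=2,i=5
  ..#..|.  b4=0 t=1,i=0
  ...##|#  b3=1 t=4,i=1
  ...#.|#  b2=1 t=1,i=7
  ....#|.  b1=0 t=1,i=6
  .....|#  b0=1 t=2,i=0
  bits 00111100000100110100100010001101 = 1007896717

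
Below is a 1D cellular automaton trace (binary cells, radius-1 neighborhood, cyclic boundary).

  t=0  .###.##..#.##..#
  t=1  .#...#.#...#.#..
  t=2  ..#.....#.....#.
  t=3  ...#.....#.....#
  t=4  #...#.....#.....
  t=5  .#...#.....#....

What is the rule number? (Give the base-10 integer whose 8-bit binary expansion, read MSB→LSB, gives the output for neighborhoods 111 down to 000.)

24

  ###|.  b7=0 t=0,i=2
  ##.|.  b6=0 t=0,i=3
  #.#|.  b5=0 t=0,i=0
  #..|#  b4=1 t=0,i=7
  .##|#  b3=1 t=0,i=1
  .#.|.  b2=0 t=0,i=9
  ..#|.  b1=0 t=0,i=8
  ...|.  b0=0 t=1,i=3
  bits 00011000 = 24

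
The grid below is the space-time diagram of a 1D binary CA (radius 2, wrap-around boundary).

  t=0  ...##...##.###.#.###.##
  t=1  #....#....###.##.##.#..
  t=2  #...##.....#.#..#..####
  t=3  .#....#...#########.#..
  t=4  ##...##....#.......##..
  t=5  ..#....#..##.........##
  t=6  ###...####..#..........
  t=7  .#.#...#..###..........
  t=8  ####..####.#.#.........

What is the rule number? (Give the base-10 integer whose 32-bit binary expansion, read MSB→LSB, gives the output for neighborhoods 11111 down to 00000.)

264029748

  nb #####: next=.  (t=2,i=21, bit31=0)
  nb ####.: next=.  (t=2,i=22, bit30=0)
  nb ###.#: next=.  (t=0,i=13, bit29=0)
  nb ###..: next=.  (t=2,i=0, bit28=0)
  nb ##.##: next=#  (t=0,i=10, bit27=1)
  nb ##.#.: next=#  (t=0,i=14, bit26=1)
  nb ##..#: next=#  (t=4,i=21, bit25=1)
  nb ##...: next=#  (t=0,i=0, bit24=1)
  nb #.###: next=#  (t=0,i=11, bit23=1)
  nb #.##.: next=.  (t=0,i=21, bit22=0)
  nb #.#.#: next=#  (t=0,i=15, bit21=1)
  nb #.#..: next=#  (t=1,i=20, bit20=1)
  nb #..##: next=#  (t=2,i=18, bit19=1)
  nb #..#.: next=#  (t=1,i=22, bit18=1)
  nb #...#: next=.  (t=0,i=1, bit17=0)
  nb #....: next=.  (t=1,i=2, bit16=0)
  nb .####: next=#  (t=2,i=20, bit15=1)
  nb .###.: next=#  (t=0,i=12, bit14=1)
  nb .##.#: next=.  (t=0,i=9, bit13=0)
  nb .##..: next=.  (t=0,i=4, bit12=0)
  nb .#.##: next=.  (t=0,i=16, bit11=0)
  nb .#.#.: next=#  (t=2,i=12, bit10=1)
  nb .#..#: next=#  (t=1,i=21, bit9=1)
  nb .#...: next=.  (t=1,i=1, bit8=0)
  nb ..###: next=.  (t=1,i=10, bit7=0)
  nb ..##.: next=.  (t=0,i=3, bit6=0)
  nb ..#.#: next=#  (t=2,i=11, bit5=1)
  nb ..#..: next=#  (t=1,i=0, bit4=1)
  nb ...##: next=.  (t=0,i=2, bit3=0)
  nb ...#.: next=#  (t=1,i=4, bit2=1)
  nb ....#: next=.  (t=1,i=3, bit1=0)
  nb .....: next=.  (t=2,i=8, bit0=0)
  bits 00001111101111001100011000110100 = 264029748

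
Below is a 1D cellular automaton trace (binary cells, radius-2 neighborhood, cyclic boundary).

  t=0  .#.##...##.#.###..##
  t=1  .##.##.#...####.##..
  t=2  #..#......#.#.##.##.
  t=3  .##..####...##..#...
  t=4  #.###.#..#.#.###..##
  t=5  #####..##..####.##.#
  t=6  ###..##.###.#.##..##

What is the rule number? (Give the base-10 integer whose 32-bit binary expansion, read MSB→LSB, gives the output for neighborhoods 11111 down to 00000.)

2880297483

  ##### -> #   bit 31 = 1  t=5,i=1
  ####. -> .   bit 30 = 0  t=1,i=13
  ###.# -> #   bit 29 = 1  t=1,i=14
  ###.. -> .   bit 28 = 0  t=0,i=15
  ##.## -> #   bit 27 = 1  t=1,i=3
  ##.#. -> .   bit 26 = 0  t=0,i=0
  ##..# -> #   bit 25 = 1  t=0,i=16
  ##... -> #   bit 24 = 1  t=0,i=5
  #.### -> #   bit 23 = 1  t=0,i=13
  #.##. -> .   bit 22 = 0  t=0,i=3
  #.#.# -> #   bit 21 = 1  t=0,i=1
  #.#.. -> .   bit 20 = 0  t=1,i=7
  #..## -> #   bit 19 = 1  t=0,i=17
  #..#. -> #   bit 18 = 1  t=2,i=2
  #...# -> .   bit 17 = 0  t=0,i=6
  #.... -> #   bit 16 = 1  t=2,i=5
  .#### -> #   bit 15 = 1  t=1,i=12
  .###. -> #   bit 14 = 1  t=0,i=14
  .##.# -> .   bit 13 = 0  t=0,i=9
  .##.. -> #   bit 12 = 1  t=0,i=4
  .#.## -> #   bit 11 = 1  t=0,i=2
  .#.#. -> .   bit 10 = 0  t=2,i=11
  .#..# -> #   bit 9 = 1  t=2,i=1
  .#... -> .   bit 8 = 0  t=1,i=8
  ..### -> .   bit 7 = 0  t=1,i=11
  ..##. -> .   bit 6 = 0  t=0,i=8
  ..#.# -> .   bit 5 = 0  t=2,i=10
  ..#.. -> .   bit 4 = 0  t=2,i=3
  ...## -> #   bit 3 = 1  t=0,i=7
  ...#. -> .   bit 2 = 0  t=2,i=9
  ....# -> #   bit 1 = 1  t=2,i=8
  ..... -> #   bit 0 = 1  t=2,i=6
  bits 10101011101011011101101000001011 = 2880297483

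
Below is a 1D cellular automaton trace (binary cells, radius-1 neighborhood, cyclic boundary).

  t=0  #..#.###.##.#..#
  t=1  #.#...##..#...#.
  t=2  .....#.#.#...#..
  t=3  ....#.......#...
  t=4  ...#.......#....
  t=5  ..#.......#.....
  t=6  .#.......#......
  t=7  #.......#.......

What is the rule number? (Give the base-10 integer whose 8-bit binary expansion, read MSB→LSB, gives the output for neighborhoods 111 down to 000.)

  ###|#  b7=1 t=0,i=6
  ##.|#  b6=1 t=0,i=0
  #.#|.  b5=0 t=0,i=4
  #..|.  b4=0 t=0,i=1
  .##|.  b3=0 t=0,i=5
  .#.|.  b2=0 t=0,i=3
  ..#|#  b1=1 t=0,i=2
  ...|.  b0=0 t=1,i=4
  bits 11000010 = 194

194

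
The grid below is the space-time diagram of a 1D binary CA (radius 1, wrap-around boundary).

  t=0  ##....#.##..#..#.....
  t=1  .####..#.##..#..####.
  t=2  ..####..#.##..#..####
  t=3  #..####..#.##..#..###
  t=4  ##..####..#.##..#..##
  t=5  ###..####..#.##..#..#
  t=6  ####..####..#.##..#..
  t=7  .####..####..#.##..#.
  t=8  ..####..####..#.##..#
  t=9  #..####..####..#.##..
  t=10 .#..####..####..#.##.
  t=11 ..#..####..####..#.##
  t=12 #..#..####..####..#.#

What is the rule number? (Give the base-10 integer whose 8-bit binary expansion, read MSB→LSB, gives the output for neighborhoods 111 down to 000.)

  [7] ### => #  t=1,i=2
  [6] ##. => #  t=0,i=1
  [5] #.# => #  t=0,i=7
  [4] #.. => #  t=0,i=2
  [3] .## => .  t=0,i=0
  [2] .#. => .  t=0,i=6
  [1] ..# => .  t=0,i=5
  [0] ... => #  t=0,i=3
  bits 11110001 = 241

241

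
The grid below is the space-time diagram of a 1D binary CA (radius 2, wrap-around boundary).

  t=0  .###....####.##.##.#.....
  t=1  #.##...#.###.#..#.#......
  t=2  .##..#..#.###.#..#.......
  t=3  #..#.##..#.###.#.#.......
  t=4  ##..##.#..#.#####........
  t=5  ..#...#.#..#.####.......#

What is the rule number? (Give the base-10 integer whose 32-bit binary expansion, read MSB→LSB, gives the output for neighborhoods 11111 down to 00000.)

  #####|#  b31=1 t=4,i=14
  ####.|#  b30=1 t=0,i=10
  ###.#|#  b29=1 t=0,i=11
  ###..|#  b28=1 t=0,i=3
  ##.##|.  b27=0 t=0,i=12
  ##.#.|#  b26=1 t=0,i=18
  ##..#|#  b25=1 t=2,i=3
  ##...|.  b24=0 t=0,i=4
  #.###|.  b23=0 t=1,i=9
  #.##.|#  b22=1 t=0,i=13
  #.#.#|#  b21=1 t=3,i=15
  #.#..|.  b20=0 t=0,i=19
  #..##|.  b19=0 t=4,i=3
  #..#.|.  b18=0 t=1,i=15
  #...#|#  b17=1 t=1,i=5
  #....|.  b16=0 t=0,i=5
  .####|#  b15=1 t=0,i=9
  .###.|#  b14=1 t=0,i=2
  .##.#|.  b13=0 t=0,i=14
  .##..|.  b12=0 t=1,i=3
  .#.##|#  b11=1 t=1,i=1
  .#.#.|#  b10=1 t=1,i=17
  .#..#|#  b9=1 t=1,i=14
  .#...|.  b8=0 t=0,i=20
  ..###|.  b7=0 t=0,i=1
  ..##.|.  b6=0 t=2,i=1
  ..#.#|.  b5=0 t=1,i=0
  ..#..|#  b4=1 t=2,i=5
  ...##|#  b3=1 t=0,i=0
  ...#.|.  b2=0 t=1,i=6
  ....#|.  b1=0 t=0,i=6
  .....|.  b0=0 t=0,i=22
  bits 11110110011000101100111000011000 = 4133670424

4133670424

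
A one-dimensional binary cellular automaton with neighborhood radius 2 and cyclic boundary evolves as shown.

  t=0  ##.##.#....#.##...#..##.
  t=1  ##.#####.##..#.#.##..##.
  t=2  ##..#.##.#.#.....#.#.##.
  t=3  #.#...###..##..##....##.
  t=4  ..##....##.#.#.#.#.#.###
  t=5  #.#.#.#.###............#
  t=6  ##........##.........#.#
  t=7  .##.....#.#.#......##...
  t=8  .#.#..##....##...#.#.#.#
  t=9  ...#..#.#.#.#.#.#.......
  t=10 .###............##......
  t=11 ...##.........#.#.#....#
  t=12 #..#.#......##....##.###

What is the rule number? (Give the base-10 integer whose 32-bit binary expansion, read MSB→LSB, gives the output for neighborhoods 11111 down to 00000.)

  #####|.  b31=0 t=1,i=5
  ####.|#  b30=1 t=1,i=6
  ###.#|#  b29=1 t=1,i=7
  ###..|#  b28=1 t=3,i=8
  ##.##|.  b27=0 t=0,i=2
  ##.#.|#  b26=1 t=0,i=5
  ##..#|#  b25=1 t=1,i=11
  ##...|#  b24=1 t=0,i=15
  #.###|.  b23=0 t=1,i=3
  #.##.|#  b22=1 t=0,i=0
  #.#.#|.  b21=0 t=1,i=15
  #.#..|#  b20=1 t=0,i=6
  #..##|.  b19=0 t=0,i=20
  #..#.|.  b18=0 t=1,i=12
  #...#|.  b17=0 t=0,i=16
  #....|.  b16=0 t=0,i=8
  .####|#  b15=1 t=1,i=4
  .###.|.  b14=0 t=3,i=7
  .##.#|#  b13=1 t=0,i=1
  .##..|.  b12=0 t=0,i=14
  .#.##|.  b11=0 t=0,i=12
  .#.#.|.  b10=0 t=1,i=14
  .#..#|.  b9=0 t=0,i=19
  .#...|#  b8=1 t=0,i=7
  ..###|.  b7=0 t=3,i=6
  ..##.|#  b6=1 t=0,i=21
  ..#.#|.  b5=0 t=0,i=11
  ..#..|#  b4=1 t=0,i=18
  ...##|.  b3=0 t=3,i=5
  ...#.|#  b2=1 t=0,i=10
  ....#|#  b1=1 t=0,i=9
  .....|.  b0=0 t=2,i=14
  bits 01110111010100001010000101010110 = 2001772886

2001772886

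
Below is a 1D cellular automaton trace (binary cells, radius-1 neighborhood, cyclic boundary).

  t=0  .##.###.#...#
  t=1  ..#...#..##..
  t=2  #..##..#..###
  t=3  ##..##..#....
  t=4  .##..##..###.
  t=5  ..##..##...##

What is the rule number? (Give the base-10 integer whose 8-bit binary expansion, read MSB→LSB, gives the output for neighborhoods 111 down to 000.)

81

  [7] ### => .  t=0,i=5
  [6] ##. => #  t=0,i=2
  [5] #.# => .  t=0,i=0
  [4] #.. => #  t=0,i=9
  [3] .## => .  t=0,i=1
  [2] .#. => .  t=0,i=8
  [1] ..# => .  t=0,i=11
  [0] ... => #  t=0,i=10
  bits 01010001 = 81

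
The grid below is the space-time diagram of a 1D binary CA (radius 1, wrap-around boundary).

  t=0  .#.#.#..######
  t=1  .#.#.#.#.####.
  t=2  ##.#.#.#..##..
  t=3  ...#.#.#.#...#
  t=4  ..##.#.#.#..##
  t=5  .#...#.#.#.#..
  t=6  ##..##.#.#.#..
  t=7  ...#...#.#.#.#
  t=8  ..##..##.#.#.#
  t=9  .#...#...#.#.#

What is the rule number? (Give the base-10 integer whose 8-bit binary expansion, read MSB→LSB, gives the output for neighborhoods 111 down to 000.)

  ###|#  b7=1 t=0,i=9
  ##.|.  b6=0 t=0,i=13
  #.#|.  b5=0 t=0,i=0
  #..|.  b4=0 t=0,i=6
  .##|.  b3=0 t=0,i=8
  .#.|#  b2=1 t=0,i=1
  ..#|#  b1=1 t=0,i=7
  ...|.  b0=0 t=3,i=1
  bits 10000110 = 134

134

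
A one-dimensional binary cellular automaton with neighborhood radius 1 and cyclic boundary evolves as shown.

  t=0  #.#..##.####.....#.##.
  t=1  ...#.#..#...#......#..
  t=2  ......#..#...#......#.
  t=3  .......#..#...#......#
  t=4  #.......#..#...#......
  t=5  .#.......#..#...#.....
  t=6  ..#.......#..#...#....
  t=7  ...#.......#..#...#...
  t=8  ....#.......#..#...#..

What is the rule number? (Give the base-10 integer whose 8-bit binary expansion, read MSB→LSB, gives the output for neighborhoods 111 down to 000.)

  nb ###: next=.  (t=0,i=9, bit7=0)
  nb ##.: next=.  (t=0,i=6, bit6=0)
  nb #.#: next=.  (t=0,i=1, bit5=0)
  nb #..: next=#  (t=0,i=3, bit4=1)
  nb .##: next=#  (t=0,i=5, bit3=1)
  nb .#.: next=.  (t=0,i=0, bit2=0)
  nb ..#: next=.  (t=0,i=4, bit1=0)
  nb ...: next=.  (t=0,i=13, bit0=0)
  bits 00011000 = 24

24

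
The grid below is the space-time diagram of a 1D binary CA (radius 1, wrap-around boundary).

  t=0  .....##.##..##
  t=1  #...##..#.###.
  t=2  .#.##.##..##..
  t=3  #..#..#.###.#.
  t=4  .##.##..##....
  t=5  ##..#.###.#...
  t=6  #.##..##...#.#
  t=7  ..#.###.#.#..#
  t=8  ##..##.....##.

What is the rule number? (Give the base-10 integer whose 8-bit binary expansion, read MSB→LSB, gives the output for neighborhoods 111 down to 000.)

154

  ### -> #   bit 7 = 1  t=1,i=11
  ##. -> .   bit 6 = 0  t=0,i=6
  #.# -> .   bit 5 = 0  t=0,i=7
  #.. -> #   bit 4 = 1  t=0,i=0
  .## -> #   bit 3 = 1  t=0,i=5
  .#. -> .   bit 2 = 0  t=1,i=0
  ..# -> #   bit 1 = 1  t=0,i=4
  ... -> .   bit 0 = 0  t=0,i=1
  bits 10011010 = 154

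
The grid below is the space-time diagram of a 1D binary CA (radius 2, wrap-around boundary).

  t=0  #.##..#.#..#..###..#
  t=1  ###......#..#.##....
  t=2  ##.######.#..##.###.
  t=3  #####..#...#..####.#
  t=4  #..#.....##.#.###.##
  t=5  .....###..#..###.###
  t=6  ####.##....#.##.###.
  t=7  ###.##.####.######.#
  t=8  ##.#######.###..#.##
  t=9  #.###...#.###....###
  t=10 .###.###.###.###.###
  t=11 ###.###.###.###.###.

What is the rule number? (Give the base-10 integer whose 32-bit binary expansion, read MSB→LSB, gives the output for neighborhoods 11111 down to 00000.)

1237576327

  [31] ##### => .  t=2,i=5
  [30] ####. => #  t=2,i=7
  [29] ###.# => .  t=2,i=8
  [28] ###.. => .  t=0,i=16
  [27] ##.## => #  t=0,i=1
  [26] ##.#. => .  t=2,i=9
  [25] ##..# => .  t=0,i=4
  [24] ##... => #  t=1,i=3
  [23] #.### => #  t=2,i=3
  [22] #.##. => #  t=0,i=2
  [21] #.#.# => .  t=4,i=12
  [20] #.#.. => .  t=0,i=8
  [19] #..## => .  t=0,i=13
  [18] #..#. => .  t=0,i=5
  [17] #...# => #  t=3,i=9
  [16] #.... => #  t=1,i=4
  [15] .#### => #  t=2,i=4
  [14] .###. => #  t=0,i=15
  [13] .##.# => #  t=0,i=0
  [12] .##.. => .  t=0,i=3
  [11] .#.## => #  t=1,i=13
  [10] .#.#. => .  t=0,i=7
  [9] .#..# => #  t=0,i=9
  [8] .#... => .  t=3,i=8
  [7] ..### => #  t=0,i=14
  [6] ..##. => .  t=0,i=19
  [5] ..#.# => .  t=0,i=6
  [4] ..#.. => .  t=0,i=11
  [3] ...## => .  t=1,i=19
  [2] ...#. => #  t=1,i=8
  [1] ....# => #  t=1,i=7
  [0] ..... => #  t=1,i=5
  bits 01001001110000111110101010000111 = 1237576327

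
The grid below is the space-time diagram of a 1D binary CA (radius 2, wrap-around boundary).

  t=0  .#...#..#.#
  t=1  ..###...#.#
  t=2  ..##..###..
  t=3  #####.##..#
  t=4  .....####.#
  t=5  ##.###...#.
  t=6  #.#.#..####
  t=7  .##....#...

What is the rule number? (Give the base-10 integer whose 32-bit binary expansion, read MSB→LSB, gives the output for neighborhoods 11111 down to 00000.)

241392110

  [31] ##### => .  t=3,i=1
  [30] ####. => .  t=3,i=3
  [29] ###.# => .  t=3,i=4
  [28] ###.. => .  t=1,i=4
  [27] ##.## => #  t=3,i=5
  [26] ##.#. => #  t=4,i=9
  [25] ##..# => #  t=2,i=4
  [24] ##... => .  t=1,i=5
  [23] #.### => .  t=5,i=3
  [22] #.##. => #  t=3,i=6
  [21] #.#.# => #  t=0,i=10
  [20] #.#.. => .  t=0,i=1
  [19] #..## => .  t=1,i=1
  [18] #..#. => .  t=0,i=7
  [17] #...# => #  t=0,i=3
  [16] #.... => #  t=2,i=10
  [15] .#### => .  t=3,i=0
  [14] .###. => #  t=1,i=3
  [13] .##.# => .  t=5,i=1
  [12] .##.. => #  t=2,i=3
  [11] .#.## => #  t=5,i=10
  [10] .#.#. => .  t=0,i=0
  [9] .#..# => .  t=0,i=6
  [8] .#... => #  t=0,i=2
  [7] ..### => #  t=1,i=2
  [6] ..##. => #  t=2,i=2
  [5] ..#.# => #  t=0,i=8
  [4] ..#.. => .  t=0,i=5
  [3] ...## => #  t=2,i=1
  [2] ...#. => #  t=0,i=4
  [1] ....# => #  t=2,i=0
  [0] ..... => .  t=4,i=2
  bits 00001110011000110101100111101110 = 241392110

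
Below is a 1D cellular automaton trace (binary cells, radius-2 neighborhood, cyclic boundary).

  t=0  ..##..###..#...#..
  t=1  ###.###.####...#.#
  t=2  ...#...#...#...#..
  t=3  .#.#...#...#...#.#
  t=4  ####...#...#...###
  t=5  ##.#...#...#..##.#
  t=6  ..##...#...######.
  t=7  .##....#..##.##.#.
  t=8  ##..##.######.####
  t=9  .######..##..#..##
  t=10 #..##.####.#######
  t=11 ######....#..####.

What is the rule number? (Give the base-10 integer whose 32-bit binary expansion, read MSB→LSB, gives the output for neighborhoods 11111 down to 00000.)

  #####|#  b31=1 t=4,i=0
  ####.|.  b30=0 t=1,i=1
  ###.#|.  b29=0 t=1,i=2
  ###..|#  b28=1 t=0,i=8
  ##.##|#  b27=1 t=1,i=3
  ##.#.|#  b26=1 t=5,i=2
  ##..#|#  b25=1 t=0,i=4
  ##...|.  b24=0 t=1,i=12
  #.###|.  b23=0 t=1,i=4
  #.##.|.  b22=0 t=7,i=13
  #.#.#|#  b21=1 t=3,i=1
  #.#..|#  b20=1 t=3,i=3
  #..##|#  b19=1 t=0,i=5
  #..#.|#  b18=1 t=0,i=10
  #...#|.  b17=0 t=0,i=13
  #....|#  b16=1 t=0,i=17
  .####|.  b15=0 t=1,i=0
  .###.|.  b14=0 t=0,i=7
  .##.#|#  b13=1 t=5,i=15
  .##..|.  b12=0 t=0,i=3
  .#.##|.  b11=0 t=1,i=16
  .#.#.|#  b10=1 t=3,i=0
  .#..#|#  b9=1 t=5,i=12
  .#...|.  b8=0 t=0,i=12
  ..###|#  b7=1 t=0,i=6
  ..##.|#  b6=1 t=0,i=2
  ..#.#|#  b5=1 t=1,i=15
  ..#..|#  b4=1 t=0,i=11
  ...##|#  b3=1 t=0,i=1
  ...#.|.  b2=0 t=0,i=14
  ....#|#  b1=1 t=0,i=0
  .....|.  b0=0 t=2,i=0
  bits 10011110001111010010011011111010 = 2654807802

2654807802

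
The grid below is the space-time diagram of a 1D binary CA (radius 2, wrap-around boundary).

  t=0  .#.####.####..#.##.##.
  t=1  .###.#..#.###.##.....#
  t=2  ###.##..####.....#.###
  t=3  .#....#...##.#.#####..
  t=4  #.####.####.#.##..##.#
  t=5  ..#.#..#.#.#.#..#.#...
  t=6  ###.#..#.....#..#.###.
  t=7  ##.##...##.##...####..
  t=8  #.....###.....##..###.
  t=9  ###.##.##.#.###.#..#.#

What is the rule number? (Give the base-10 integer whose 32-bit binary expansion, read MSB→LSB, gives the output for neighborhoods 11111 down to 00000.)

  ##### -> .   bit 31 = 0  t=2,i=0
  ####. -> #   bit 30 = 1  t=0,i=5
  ###.# -> .   bit 29 = 0  t=0,i=6
  ###.. -> #   bit 28 = 1  t=0,i=11
  ##.## -> .   bit 27 = 0  t=0,i=7
  ##.#. -> #   bit 26 = 1  t=1,i=4
  ##..# -> #   bit 25 = 1  t=0,i=12
  ##... -> .   bit 24 = 0  t=1,i=16
  #.### -> #   bit 23 = 1  t=0,i=3
  #.##. -> .   bit 22 = 0  t=0,i=16
  #.#.# -> .   bit 21 = 0  t=3,i=13
  #.#.. -> #   bit 20 = 1  t=1,i=5
  #..## -> .   bit 19 = 0  t=2,i=7
  #..#. -> .   bit 18 = 0  t=0,i=0
  #...# -> #   bit 17 = 1  t=3,i=8
  #.... -> #   bit 16 = 1  t=1,i=17
  .#### -> .   bit 15 = 0  t=0,i=4
  .###. -> #   bit 14 = 1  t=1,i=2
  .##.# -> .   bit 13 = 0  t=0,i=17
  .##.. -> .   bit 12 = 0  t=0,i=20
  .#.## -> #   bit 11 = 1  t=0,i=2
  .#.#. -> .   bit 10 = 0  t=5,i=3
  .#..# -> .   bit 9 = 0  t=1,i=6
  .#... -> #   bit 8 = 1  t=3,i=2
  ..### -> .   bit 7 = 0  t=2,i=8
  ..##. -> #   bit 6 = 1  t=3,i=10
  ..#.# -> #   bit 5 = 1  t=0,i=1
  ..#.. -> .   bit 4 = 0  t=3,i=1
  ...## -> #   bit 3 = 1  t=3,i=9
  ...#. -> #   bit 2 = 1  t=1,i=20
  ....# -> #   bit 1 = 1  t=1,i=19
  ..... -> .   bit 0 = 0  t=1,i=18
  bits 01010110100100110100100101101110 = 1452493166

1452493166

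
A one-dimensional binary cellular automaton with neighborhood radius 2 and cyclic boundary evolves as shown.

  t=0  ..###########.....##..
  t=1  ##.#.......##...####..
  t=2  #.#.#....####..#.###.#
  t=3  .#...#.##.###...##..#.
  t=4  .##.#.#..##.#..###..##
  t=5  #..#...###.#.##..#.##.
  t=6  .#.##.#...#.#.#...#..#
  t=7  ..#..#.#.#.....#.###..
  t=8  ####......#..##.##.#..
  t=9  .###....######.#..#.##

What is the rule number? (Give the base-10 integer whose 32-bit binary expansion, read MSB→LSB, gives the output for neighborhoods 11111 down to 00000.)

  nb #####: next=.  (t=0,i=4, bit31=0)
  nb ####.: next=#  (t=0,i=11, bit30=1)
  nb ###.#: next=.  (t=2,i=19, bit29=0)
  nb ###..: next=#  (t=0,i=12, bit28=1)
  nb ##.##: next=#  (t=2,i=20, bit27=1)
  nb ##.#.: next=#  (t=1,i=2, bit26=1)
  nb ##..#: next=.  (t=1,i=20, bit25=0)
  nb ##...: next=.  (t=0,i=13, bit24=0)
  nb #.###: next=#  (t=2,i=17, bit23=1)
  nb #.##.: next=.  (t=2,i=21, bit22=0)
  nb #.#.#: next=.  (t=2,i=2, bit21=0)
  nb #.#..: next=.  (t=1,i=3, bit20=0)
  nb #..##: next=#  (t=1,i=21, bit19=1)
  nb #..#.: next=.  (t=2,i=14, bit18=0)
  nb #...#: next=.  (t=1,i=14, bit17=0)
  nb #....: next=.  (t=0,i=14, bit16=0)
  nb .####: next=#  (t=0,i=3, bit15=1)
  nb .###.: next=.  (t=2,i=18, bit14=0)
  nb .##.#: next=.  (t=1,i=1, bit13=0)
  nb .##..: next=#  (t=0,i=19, bit12=1)
  nb .#.##: next=#  (t=2,i=16, bit11=1)
  nb .#.#.: next=.  (t=2,i=3, bit10=0)
  nb .#..#: next=#  (t=3,i=21, bit9=1)
  nb .#...: next=#  (t=1,i=4, bit8=1)
  nb ..###: next=.  (t=0,i=2, bit7=0)
  nb ..##.: next=#  (t=0,i=18, bit6=1)
  nb ..#.#: next=.  (t=2,i=15, bit5=0)
  nb ..#..: next=#  (t=3,i=1, bit4=1)
  nb ...##: next=#  (t=0,i=1, bit3=1)
  nb ...#.: next=#  (t=3,i=4, bit2=1)
  nb ....#: next=#  (t=0,i=0, bit1=1)
  nb .....: next=.  (t=0,i=15, bit0=0)
  bits 01011100100010001001101101011110 = 1552456542

1552456542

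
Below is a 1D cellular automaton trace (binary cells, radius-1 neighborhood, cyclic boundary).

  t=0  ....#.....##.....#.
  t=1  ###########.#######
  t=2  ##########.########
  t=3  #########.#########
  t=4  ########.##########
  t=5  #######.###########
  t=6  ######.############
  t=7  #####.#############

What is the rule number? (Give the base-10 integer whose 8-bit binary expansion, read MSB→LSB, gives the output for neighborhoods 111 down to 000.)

  ### -> #   bit 7 = 1  t=1,i=0
  ##. -> .   bit 6 = 0  t=0,i=11
  #.# -> #   bit 5 = 1  t=1,i=11
  #.. -> #   bit 4 = 1  t=0,i=5
  .## -> #   bit 3 = 1  t=0,i=10
  .#. -> #   bit 2 = 1  t=0,i=4
  ..# -> #   bit 1 = 1  t=0,i=3
  ... -> #   bit 0 = 1  t=0,i=0
  bits 10111111 = 191

191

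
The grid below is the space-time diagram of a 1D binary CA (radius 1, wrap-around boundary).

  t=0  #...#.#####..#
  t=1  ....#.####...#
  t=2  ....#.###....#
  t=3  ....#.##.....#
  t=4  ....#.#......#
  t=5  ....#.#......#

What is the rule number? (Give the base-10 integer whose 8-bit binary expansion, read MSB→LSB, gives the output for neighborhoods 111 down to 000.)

  ###|#  b7=1 t=0,i=7
  ##.|.  b6=0 t=0,i=0
  #.#|.  b5=0 t=0,i=5
  #..|.  b4=0 t=0,i=1
  .##|#  b3=1 t=0,i=6
  .#.|#  b2=1 t=0,i=4
  ..#|.  b1=0 t=0,i=3
  ...|.  b0=0 t=0,i=2
  bits 10001100 = 140

140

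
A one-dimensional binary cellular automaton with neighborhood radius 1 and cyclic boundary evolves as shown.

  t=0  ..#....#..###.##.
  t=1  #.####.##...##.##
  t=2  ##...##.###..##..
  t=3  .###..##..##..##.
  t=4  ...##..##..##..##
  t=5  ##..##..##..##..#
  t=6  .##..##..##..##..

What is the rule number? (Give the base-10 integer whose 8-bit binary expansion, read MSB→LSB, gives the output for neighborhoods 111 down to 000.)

117

  nb ###: next=.  (t=0,i=11, bit7=0)
  nb ##.: next=#  (t=0,i=12, bit6=1)
  nb #.#: next=#  (t=0,i=13, bit5=1)
  nb #..: next=#  (t=0,i=3, bit4=1)
  nb .##: next=.  (t=0,i=10, bit3=0)
  nb .#.: next=#  (t=0,i=2, bit2=1)
  nb ..#: next=.  (t=0,i=1, bit1=0)
  nb ...: next=#  (t=0,i=0, bit0=1)
  bits 01110101 = 117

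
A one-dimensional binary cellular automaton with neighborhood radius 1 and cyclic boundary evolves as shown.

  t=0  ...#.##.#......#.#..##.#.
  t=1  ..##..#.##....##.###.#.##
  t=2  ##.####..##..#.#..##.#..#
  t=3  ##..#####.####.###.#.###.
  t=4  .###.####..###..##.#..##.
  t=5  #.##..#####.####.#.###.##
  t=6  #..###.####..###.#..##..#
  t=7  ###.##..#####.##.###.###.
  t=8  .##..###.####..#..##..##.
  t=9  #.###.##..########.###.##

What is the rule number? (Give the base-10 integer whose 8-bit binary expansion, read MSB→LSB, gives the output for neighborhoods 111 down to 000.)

  ###|#  b7=1 t=1,i=18
  ##.|#  b6=1 t=0,i=6
  #.#|.  b5=0 t=0,i=4
  #..|#  b4=1 t=0,i=9
  .##|.  b3=0 t=0,i=5
  .#.|#  b2=1 t=0,i=3
  ..#|#  b1=1 t=0,i=2
  ...|.  b0=0 t=0,i=0
  bits 11010110 = 214

214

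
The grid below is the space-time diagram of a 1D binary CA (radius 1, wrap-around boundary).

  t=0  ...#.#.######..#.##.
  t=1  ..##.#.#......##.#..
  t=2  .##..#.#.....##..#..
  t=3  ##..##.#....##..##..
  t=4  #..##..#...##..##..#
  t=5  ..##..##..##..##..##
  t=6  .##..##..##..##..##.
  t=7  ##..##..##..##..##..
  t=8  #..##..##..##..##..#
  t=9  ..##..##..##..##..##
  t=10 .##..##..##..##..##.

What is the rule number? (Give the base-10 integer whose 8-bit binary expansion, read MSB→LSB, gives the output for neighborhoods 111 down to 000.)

  ###|.  b7=0 t=0,i=8
  ##.|.  b6=0 t=0,i=12
  #.#|.  b5=0 t=0,i=4
  #..|.  b4=0 t=0,i=13
  .##|#  b3=1 t=0,i=7
  .#.|#  b2=1 t=0,i=3
  ..#|#  b1=1 t=0,i=2
  ...|.  b0=0 t=0,i=0
  bits 00001110 = 14

14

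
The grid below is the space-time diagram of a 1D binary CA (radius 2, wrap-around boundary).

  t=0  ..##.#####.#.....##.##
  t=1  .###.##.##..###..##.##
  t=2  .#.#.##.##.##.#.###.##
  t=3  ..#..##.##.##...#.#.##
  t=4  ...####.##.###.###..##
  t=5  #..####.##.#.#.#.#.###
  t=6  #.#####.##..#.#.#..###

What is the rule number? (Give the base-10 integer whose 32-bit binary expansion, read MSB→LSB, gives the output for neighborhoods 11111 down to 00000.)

  nb #####: next=.  (t=0,i=7, bit31=0)
  nb ####.: next=#  (t=0,i=8, bit30=1)
  nb ###.#: next=#  (t=0,i=9, bit29=1)
  nb ###..: next=#  (t=1,i=14, bit28=1)
  nb ##.##: next=.  (t=0,i=4, bit27=0)
  nb ##.#.: next=.  (t=0,i=10, bit26=0)
  nb ##..#: next=.  (t=0,i=0, bit25=0)
  nb ##...: next=#  (t=3,i=13, bit24=1)
  nb #.###: next=#  (t=0,i=5, bit23=1)
  nb #.##.: next=#  (t=0,i=20, bit22=1)
  nb #.#.#: next=.  (t=2,i=1, bit21=0)
  nb #.#..: next=.  (t=0,i=11, bit20=0)
  nb #..##: next=#  (t=0,i=1, bit19=1)
  nb #..#.: next=.  (t=3,i=1, bit18=0)
  nb #...#: next=.  (t=3,i=14, bit17=0)
  nb #....: next=#  (t=0,i=13, bit16=1)
  nb .####: next=#  (t=0,i=6, bit15=1)
  nb .###.: next=.  (t=1,i=2, bit14=0)
  nb .##.#: next=#  (t=0,i=3, bit13=1)
  nb .##..: next=#  (t=0,i=21, bit12=1)
  nb .#.##: next=.  (t=2,i=4, bit11=0)
  nb .#.#.: next=#  (t=2,i=2, bit10=1)
  nb .#..#: next=#  (t=3,i=3, bit9=1)
  nb .#...: next=#  (t=0,i=12, bit8=1)
  nb ..###: next=#  (t=1,i=12, bit7=1)
  nb ..##.: next=#  (t=0,i=2, bit6=1)
  nb ..#.#: next=#  (t=3,i=16, bit5=1)
  nb ..#..: next=.  (t=3,i=2, bit4=0)
  nb ...##: next=.  (t=0,i=16, bit3=0)
  nb ...#.: next=#  (t=3,i=15, bit2=1)
  nb ....#: next=.  (t=0,i=15, bit1=0)
  nb .....: next=#  (t=0,i=14, bit0=1)
  bits 01110001110010011011011111100101 = 1909045221

1909045221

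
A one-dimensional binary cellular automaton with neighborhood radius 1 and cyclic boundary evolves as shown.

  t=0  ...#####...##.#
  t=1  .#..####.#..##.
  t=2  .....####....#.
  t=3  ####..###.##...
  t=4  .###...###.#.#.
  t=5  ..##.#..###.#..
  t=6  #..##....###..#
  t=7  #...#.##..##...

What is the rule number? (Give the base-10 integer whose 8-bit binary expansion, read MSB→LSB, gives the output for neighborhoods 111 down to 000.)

  ### -> #   bit 7 = 1  t=0,i=4
  ##. -> #   bit 6 = 1  t=0,i=7
  #.# -> #   bit 5 = 1  t=0,i=13
  #.. -> .   bit 4 = 0  t=0,i=0
  .## -> .   bit 3 = 0  t=0,i=3
  .#. -> .   bit 2 = 0  t=0,i=14
  ..# -> .   bit 1 = 0  t=0,i=2
  ... -> #   bit 0 = 1  t=0,i=1
  bits 11100001 = 225

225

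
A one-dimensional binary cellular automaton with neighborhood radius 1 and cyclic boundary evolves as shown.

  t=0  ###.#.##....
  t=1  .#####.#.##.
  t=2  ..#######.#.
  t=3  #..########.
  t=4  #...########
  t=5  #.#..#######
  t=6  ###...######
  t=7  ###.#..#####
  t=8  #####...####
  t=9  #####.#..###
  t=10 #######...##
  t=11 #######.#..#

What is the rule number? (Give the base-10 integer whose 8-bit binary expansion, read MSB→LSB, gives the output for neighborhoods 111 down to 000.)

  [7] ### => #  t=0,i=1
  [6] ##. => #  t=0,i=2
  [5] #.# => #  t=0,i=3
  [4] #.. => .  t=0,i=8
  [3] .## => .  t=0,i=0
  [2] .#. => #  t=0,i=4
  [1] ..# => .  t=0,i=11
  [0] ... => #  t=0,i=9
  bits 11100101 = 229

229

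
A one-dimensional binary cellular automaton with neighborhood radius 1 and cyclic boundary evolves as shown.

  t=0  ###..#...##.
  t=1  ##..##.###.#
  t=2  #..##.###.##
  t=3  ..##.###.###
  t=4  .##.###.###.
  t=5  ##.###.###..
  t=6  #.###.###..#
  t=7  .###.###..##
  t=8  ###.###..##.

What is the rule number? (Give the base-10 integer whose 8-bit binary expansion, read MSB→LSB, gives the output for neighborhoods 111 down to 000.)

175

  [7] ### => #  t=0,i=1
  [6] ##. => .  t=0,i=2
  [5] #.# => #  t=0,i=11
  [4] #.. => .  t=0,i=3
  [3] .## => #  t=0,i=0
  [2] .#. => #  t=0,i=5
  [1] ..# => #  t=0,i=4
  [0] ... => #  t=0,i=7
  bits 10101111 = 175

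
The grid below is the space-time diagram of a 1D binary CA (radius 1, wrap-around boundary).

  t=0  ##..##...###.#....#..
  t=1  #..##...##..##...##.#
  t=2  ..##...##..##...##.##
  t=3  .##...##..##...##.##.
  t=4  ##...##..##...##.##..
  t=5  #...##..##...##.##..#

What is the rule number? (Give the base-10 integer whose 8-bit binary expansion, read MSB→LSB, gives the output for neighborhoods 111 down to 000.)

  ### -> .   bit 7 = 0  t=0,i=10
  ##. -> .   bit 6 = 0  t=0,i=1
  #.# -> #   bit 5 = 1  t=0,i=12
  #.. -> .   bit 4 = 0  t=0,i=2
  .## -> #   bit 3 = 1  t=0,i=0
  .#. -> #   bit 2 = 1  t=0,i=13
  ..# -> #   bit 1 = 1  t=0,i=3
  ... -> .   bit 0 = 0  t=0,i=7
  bits 00101110 = 46

46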